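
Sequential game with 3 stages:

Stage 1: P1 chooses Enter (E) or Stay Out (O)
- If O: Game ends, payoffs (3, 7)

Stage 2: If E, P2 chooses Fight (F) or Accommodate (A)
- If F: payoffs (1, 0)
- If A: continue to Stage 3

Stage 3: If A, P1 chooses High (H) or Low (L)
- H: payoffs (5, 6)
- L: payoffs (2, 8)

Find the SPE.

SPE: (E, A, H); Outcome (5, 6)

Work:
Stage 3: P1 chooses H (5 vs 2)
Stage 2: P2: F->0, A->6 (anticipating H). Choose A
Stage 1: P1: O->3, E->5 (anticipating A, H). Choose E
SPE path: E -> A -> H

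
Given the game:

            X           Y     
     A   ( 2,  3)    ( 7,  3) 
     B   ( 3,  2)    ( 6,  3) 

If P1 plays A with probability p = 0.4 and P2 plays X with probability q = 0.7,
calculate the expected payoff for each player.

E[P1] = 3.74, E[P2] = 2.58

Work:
E[P1] = p·q·π₁(A,X) + p·(1-q)·π₁(A,Y) + (1-p)·q·π₁(B,X) + (1-p)·(1-q)·π₁(B,Y)
= 0.4·0.7·2 + 0.4·0.3·7 + 0.6·0.7·3 + 0.6·0.3·6
= 3.74

E[P2] = 2.58 (similar calculation)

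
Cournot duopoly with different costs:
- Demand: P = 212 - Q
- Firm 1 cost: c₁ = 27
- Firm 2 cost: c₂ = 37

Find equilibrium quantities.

q₁* = 65.0, q₂* = 55.0

Work:
Reaction: q₁ = (212 - 27 - q₂)/2
Reaction: q₂ = (212 - 37 - q₁)/2
Solve simultaneously:
q₁* = (212 - 2×27 + 37)/3 = 65.0
q₂* = (212 - 2×37 + 27)/3 = 55.0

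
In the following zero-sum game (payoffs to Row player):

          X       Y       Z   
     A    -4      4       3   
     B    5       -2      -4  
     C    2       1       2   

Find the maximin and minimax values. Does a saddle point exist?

Maximin = 1, Minimax = 3, Saddle: False

Work:
Row minimums: [-4, -4, 1] → maximin = 1
Column maximums: [5, 4, 3] → minimax = 3
No saddle point (maximin ≠ minimax). Mixed strategy needed.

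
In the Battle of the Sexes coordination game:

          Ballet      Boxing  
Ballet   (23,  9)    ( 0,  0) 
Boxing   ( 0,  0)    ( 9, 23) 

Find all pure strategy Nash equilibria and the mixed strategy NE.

Pure NE: (Ballet, Ballet) and (Boxing, Boxing); Mixed NE: p = 0.7188, q = 0.2812

Work:
Check pure NE:
(Ballet, Ballet): (23, 9) - no unilateral deviation beneficial
(Boxing, Boxing): (9, 23) - no unilateral deviation beneficial
Mixed NE: P1 plays Ballet with p = 0.7188, P2 plays Ballet with q = 0.2812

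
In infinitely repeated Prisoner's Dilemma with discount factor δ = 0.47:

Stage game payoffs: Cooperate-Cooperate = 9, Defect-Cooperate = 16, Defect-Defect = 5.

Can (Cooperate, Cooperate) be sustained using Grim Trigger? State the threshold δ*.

δ* = 0.6364; since δ = 0.47 < 0.6364, cooperation cannot be sustained

Work:
For Grim Trigger:
Cooperate forever: 9/(1-δ)
Defect then punished: 16 + 5·δ/(1-δ)
Need: 9/(1-δ) ≥ 16 + 5·δ/(1-δ)
Solving: δ ≥ (T-R)/(T-P) = (16-9)/(16-5) = 0.6364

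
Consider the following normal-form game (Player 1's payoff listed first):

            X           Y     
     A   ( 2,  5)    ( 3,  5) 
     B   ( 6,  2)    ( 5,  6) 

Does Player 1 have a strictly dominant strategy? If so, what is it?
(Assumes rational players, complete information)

Yes, Player 1's strictly dominant strategy is B

Work:
A strategy strictly dominates another if it gives a strictly higher payoff against every opponent action. Compare each pair of P1's strategies column-by-column:
  A vs B: [2 vs 6, 3 vs 5] → A does not strictly dominate B (column X: 2 ≤ 6)
  B vs A: [6 vs 2, 5 vs 3] → B strictly dominates A
B strictly dominates every other strategy → strictly dominant.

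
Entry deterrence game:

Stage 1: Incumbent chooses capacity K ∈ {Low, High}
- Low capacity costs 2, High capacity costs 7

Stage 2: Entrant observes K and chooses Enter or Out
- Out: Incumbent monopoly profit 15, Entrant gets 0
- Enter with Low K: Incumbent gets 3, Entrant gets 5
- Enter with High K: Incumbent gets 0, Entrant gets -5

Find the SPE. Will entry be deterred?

SPE: (High, Enter|Low, Out|High); Entry deterred. Incumbent net profit = 8

Work:
After Low K: Entrant enters (5 > 0)
After High K: Entrant stays out (-5 < 0)
Incumbent: Low → 3−2=1, High → 15−7=8
Incumbent chooses High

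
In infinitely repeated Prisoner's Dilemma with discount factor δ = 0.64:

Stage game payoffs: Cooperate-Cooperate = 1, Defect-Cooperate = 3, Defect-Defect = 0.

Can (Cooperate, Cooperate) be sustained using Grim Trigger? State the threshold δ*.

δ* = 0.6667; since δ = 0.64 < 0.6667, cooperation cannot be sustained

Work:
For Grim Trigger:
Cooperate forever: 1/(1-δ)
Defect then punished: 3 + 0·δ/(1-δ)
Need: 1/(1-δ) ≥ 3 + 0·δ/(1-δ)
Solving: δ ≥ (T-R)/(T-P) = (3-1)/(3-0) = 0.6667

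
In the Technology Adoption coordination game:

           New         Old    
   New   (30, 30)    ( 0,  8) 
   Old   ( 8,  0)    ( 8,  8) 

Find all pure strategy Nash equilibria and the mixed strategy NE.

Pure NE: (New, New) and (Old, Old); Mixed NE: p = 0.2667, q = 0.2667

Work:
Check pure NE:
(New, New): (30, 30) - no unilateral deviation beneficial
(Old, Old): (8, 8) - no unilateral deviation beneficial
Mixed NE: P1 plays New with p = 0.2667, P2 plays New with q = 0.2667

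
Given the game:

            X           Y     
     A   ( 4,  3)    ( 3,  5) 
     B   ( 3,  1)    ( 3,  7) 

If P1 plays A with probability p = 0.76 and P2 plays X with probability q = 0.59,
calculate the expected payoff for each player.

E[P1] = 3.4484, E[P2] = 3.7336

Work:
E[P1] = p·q·π₁(A,X) + p·(1-q)·π₁(A,Y) + (1-p)·q·π₁(B,X) + (1-p)·(1-q)·π₁(B,Y)
= 0.76·0.59·4 + 0.76·0.41·3 + 0.24·0.59·3 + 0.24·0.41·3
= 3.4484

E[P2] = 3.7336 (similar calculation)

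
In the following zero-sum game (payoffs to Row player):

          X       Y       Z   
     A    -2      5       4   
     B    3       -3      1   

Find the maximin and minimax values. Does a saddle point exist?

Maximin = -2, Minimax = 3, Saddle: False

Work:
Row minimums: [-2, -3] → maximin = -2
Column maximums: [3, 5, 4] → minimax = 3
No saddle point (maximin ≠ minimax). Mixed strategy needed.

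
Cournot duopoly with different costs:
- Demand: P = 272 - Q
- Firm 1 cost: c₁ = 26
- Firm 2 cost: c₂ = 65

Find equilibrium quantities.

q₁* = 95.0, q₂* = 56.0

Work:
Reaction: q₁ = (272 - 26 - q₂)/2
Reaction: q₂ = (272 - 65 - q₁)/2
Solve simultaneously:
q₁* = (272 - 2×26 + 65)/3 = 95.0
q₂* = (272 - 2×65 + 26)/3 = 56.0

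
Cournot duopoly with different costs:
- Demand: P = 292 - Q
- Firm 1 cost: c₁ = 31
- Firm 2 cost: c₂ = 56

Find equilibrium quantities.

q₁* = 95.33, q₂* = 70.33

Work:
Reaction: q₁ = (292 - 31 - q₂)/2
Reaction: q₂ = (292 - 56 - q₁)/2
Solve simultaneously:
q₁* = (292 - 2×31 + 56)/3 = 95.33
q₂* = (292 - 2×56 + 31)/3 = 70.33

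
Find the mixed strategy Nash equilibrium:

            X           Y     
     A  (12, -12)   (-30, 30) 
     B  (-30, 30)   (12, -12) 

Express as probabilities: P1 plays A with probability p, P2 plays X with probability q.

p = 0.5, q = 0.5

Work:
Find probabilities that make opponent indifferent:
P2 chooses q to make P1 indifferent between A and B
P1 chooses p to make P2 indifferent between X and Y
Mixed NE: P1 plays (A: 0.5, B: 0.5), P2 plays (X: 0.5, Y: 0.5)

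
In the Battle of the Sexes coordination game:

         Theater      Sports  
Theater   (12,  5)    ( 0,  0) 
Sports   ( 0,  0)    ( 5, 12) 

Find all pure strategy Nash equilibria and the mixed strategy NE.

Pure NE: (Theater, Theater) and (Sports, Sports); Mixed NE: p = 0.7059, q = 0.2941

Work:
Check pure NE:
(Theater, Theater): (12, 5) - no unilateral deviation beneficial
(Sports, Sports): (5, 12) - no unilateral deviation beneficial
Mixed NE: P1 plays Theater with p = 0.7059, P2 plays Theater with q = 0.2941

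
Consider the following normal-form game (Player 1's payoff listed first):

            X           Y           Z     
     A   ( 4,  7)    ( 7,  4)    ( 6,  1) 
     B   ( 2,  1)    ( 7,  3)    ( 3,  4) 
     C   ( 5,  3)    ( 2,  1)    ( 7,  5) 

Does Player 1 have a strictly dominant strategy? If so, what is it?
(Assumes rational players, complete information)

No strictly dominant strategy exists for Player 1

Work:
A strategy strictly dominates another if it gives a strictly higher payoff against every opponent action. Compare each pair of P1's strategies column-by-column:
  A vs B: [4 vs 2, 7 vs 7, 6 vs 3] → A does not strictly dominate B (column Y: 7 ≤ 7)
  A vs C: [4 vs 5, 7 vs 2, 6 vs 7] → A does not strictly dominate C (column X: 4 ≤ 5)
  B vs A: [2 vs 4, 7 vs 7, 3 vs 6] → B does not strictly dominate A (column X: 2 ≤ 4)
  B vs C: [2 vs 5, 7 vs 2, 3 vs 7] → B does not strictly dominate C (column X: 2 ≤ 5)
  C vs A: [5 vs 4, 2 vs 7, 7 vs 6] → C does not strictly dominate A (column Y: 2 ≤ 7)
  C vs B: [5 vs 2, 2 vs 7, 7 vs 3] → C does not strictly dominate B (column Y: 2 ≤ 7)
No single strategy strictly dominates all others → no strictly dominant strategy.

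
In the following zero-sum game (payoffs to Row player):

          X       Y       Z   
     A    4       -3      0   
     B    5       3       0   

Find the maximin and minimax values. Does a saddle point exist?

Maximin = 0, Minimax = 0, Saddle: True

Work:
Row minimums: [-3, 0] → maximin = 0
Column maximums: [5, 3, 0] → minimax = 0
Saddle point exists! Game value = 0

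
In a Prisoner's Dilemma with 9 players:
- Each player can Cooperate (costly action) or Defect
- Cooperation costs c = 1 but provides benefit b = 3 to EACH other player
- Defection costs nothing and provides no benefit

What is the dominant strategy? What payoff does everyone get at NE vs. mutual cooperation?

Dominant: Defect; NE payoff = 0; Coop payoff = 23

Work:
Defect dominates (saves cost c = 1, benefit to others is external)
NE: All defect → everyone gets 0
If all cooperate: each receives (8)×3 - 1 = 23
Social dilemma: 23 > 0 but NE gives 0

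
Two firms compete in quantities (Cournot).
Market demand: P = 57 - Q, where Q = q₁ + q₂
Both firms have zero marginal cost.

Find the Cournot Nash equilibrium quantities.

q₁* = q₂* = 19.0; P* = 19.0

Work:
Profit: π_i = P·q_i = (a - q_i - q_j)·q_i
FOC: ∂π_i/∂q_i = a - 2q_i - q_j = 0
Reaction function: q_i = (57 - q_j)/2
Symmetry: q* = 57/3 = 19.0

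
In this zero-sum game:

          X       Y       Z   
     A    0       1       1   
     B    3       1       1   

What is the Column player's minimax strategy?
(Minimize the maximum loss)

Column should play Y or Z (all achieve the minimum), value = 1

Work:
Column player minimizes Row's maximum payoff:
Column X: max payoff to Row = 3
Column Y: max payoff to Row = 1
Column Z: max payoff to Row = 1
Minimum is 1, achieved by columns Y, Z (tied).
Each of Y or Z is a minimax strategy.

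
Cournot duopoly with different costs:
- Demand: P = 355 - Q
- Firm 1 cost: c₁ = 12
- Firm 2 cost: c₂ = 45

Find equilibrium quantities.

q₁* = 125.33, q₂* = 92.33

Work:
Reaction: q₁ = (355 - 12 - q₂)/2
Reaction: q₂ = (355 - 45 - q₁)/2
Solve simultaneously:
q₁* = (355 - 2×12 + 45)/3 = 125.33
q₂* = (355 - 2×45 + 12)/3 = 92.33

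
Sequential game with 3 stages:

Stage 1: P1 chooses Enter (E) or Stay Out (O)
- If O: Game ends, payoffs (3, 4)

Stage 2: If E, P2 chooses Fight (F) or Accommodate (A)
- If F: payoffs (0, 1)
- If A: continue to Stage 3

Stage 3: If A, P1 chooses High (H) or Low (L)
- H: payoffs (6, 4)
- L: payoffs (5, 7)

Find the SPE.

SPE: (E, A, H); Outcome (6, 4)

Work:
Stage 3: P1 chooses H (6 vs 5)
Stage 2: P2: F->1, A->4 (anticipating H). Choose A
Stage 1: P1: O->3, E->6 (anticipating A, H). Choose E
SPE path: E -> A -> H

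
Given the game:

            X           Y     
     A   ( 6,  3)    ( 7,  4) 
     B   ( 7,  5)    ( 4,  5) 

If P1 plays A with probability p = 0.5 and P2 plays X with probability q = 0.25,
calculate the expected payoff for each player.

E[P1] = 5.75, E[P2] = 4.375

Work:
E[P1] = p·q·π₁(A,X) + p·(1-q)·π₁(A,Y) + (1-p)·q·π₁(B,X) + (1-p)·(1-q)·π₁(B,Y)
= 0.5·0.25·6 + 0.5·0.75·7 + 0.5·0.25·7 + 0.5·0.75·4
= 5.75

E[P2] = 4.375 (similar calculation)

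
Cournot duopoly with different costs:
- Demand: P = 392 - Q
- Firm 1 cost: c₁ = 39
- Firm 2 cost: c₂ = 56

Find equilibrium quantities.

q₁* = 123.33, q₂* = 106.33

Work:
Reaction: q₁ = (392 - 39 - q₂)/2
Reaction: q₂ = (392 - 56 - q₁)/2
Solve simultaneously:
q₁* = (392 - 2×39 + 56)/3 = 123.33
q₂* = (392 - 2×56 + 39)/3 = 106.33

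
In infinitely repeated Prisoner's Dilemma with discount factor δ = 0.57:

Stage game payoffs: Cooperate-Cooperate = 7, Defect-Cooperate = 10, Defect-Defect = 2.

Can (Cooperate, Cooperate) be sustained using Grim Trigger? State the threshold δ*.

δ* = 0.375; since δ = 0.57 ≥ 0.375, cooperation can be sustained

Work:
For Grim Trigger:
Cooperate forever: 7/(1-δ)
Defect then punished: 10 + 2·δ/(1-δ)
Need: 7/(1-δ) ≥ 10 + 2·δ/(1-δ)
Solving: δ ≥ (T-R)/(T-P) = (10-7)/(10-2) = 0.375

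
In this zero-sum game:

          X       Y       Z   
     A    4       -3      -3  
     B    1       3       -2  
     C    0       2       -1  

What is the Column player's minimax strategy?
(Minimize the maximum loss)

Column should play Z, value = -1

Work:
Column player minimizes Row's maximum payoff:
Column X: max payoff to Row = 4
Column Y: max payoff to Row = 3
Column Z: max payoff to Row = -1
Minimum is -1, achieved by column Z.
Minimax strategy: Z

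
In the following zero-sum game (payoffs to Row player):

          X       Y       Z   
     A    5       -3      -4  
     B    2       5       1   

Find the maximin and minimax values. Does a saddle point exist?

Maximin = 1, Minimax = 1, Saddle: True

Work:
Row minimums: [-4, 1] → maximin = 1
Column maximums: [5, 5, 1] → minimax = 1
Saddle point exists! Game value = 1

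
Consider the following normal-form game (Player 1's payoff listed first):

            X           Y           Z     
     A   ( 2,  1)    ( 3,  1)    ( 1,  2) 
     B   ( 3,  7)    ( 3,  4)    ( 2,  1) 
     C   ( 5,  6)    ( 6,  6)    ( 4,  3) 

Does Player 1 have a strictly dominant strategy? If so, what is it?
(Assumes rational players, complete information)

Yes, Player 1's strictly dominant strategy is C

Work:
A strategy strictly dominates another if it gives a strictly higher payoff against every opponent action. Compare each pair of P1's strategies column-by-column:
  A vs B: [2 vs 3, 3 vs 3, 1 vs 2] → A does not strictly dominate B (column X: 2 ≤ 3)
  A vs C: [2 vs 5, 3 vs 6, 1 vs 4] → A does not strictly dominate C (column X: 2 ≤ 5)
  B vs A: [3 vs 2, 3 vs 3, 2 vs 1] → B does not strictly dominate A (column Y: 3 ≤ 3)
  B vs C: [3 vs 5, 3 vs 6, 2 vs 4] → B does not strictly dominate C (column X: 3 ≤ 5)
  C vs A: [5 vs 2, 6 vs 3, 4 vs 1] → C strictly dominates A
  C vs B: [5 vs 3, 6 vs 3, 4 vs 2] → C strictly dominates B
C strictly dominates every other strategy → strictly dominant.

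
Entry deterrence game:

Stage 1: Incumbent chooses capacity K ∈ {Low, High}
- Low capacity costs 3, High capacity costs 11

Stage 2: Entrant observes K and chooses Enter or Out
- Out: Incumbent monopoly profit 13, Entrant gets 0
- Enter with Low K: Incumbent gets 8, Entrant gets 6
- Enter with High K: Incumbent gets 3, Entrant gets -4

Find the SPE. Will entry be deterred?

SPE: (Low, Enter|Low, Out|High); Entry not deterred. Incumbent net profit = 5, Entrant gets 6

Work:
After Low K: Entrant enters (6 > 0)
After High K: Entrant stays out (-4 < 0)
Incumbent: Low → 8−3=5, High → 13−11=2
Incumbent chooses Low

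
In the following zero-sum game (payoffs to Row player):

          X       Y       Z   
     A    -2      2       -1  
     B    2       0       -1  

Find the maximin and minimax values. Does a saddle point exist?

Maximin = -1, Minimax = -1, Saddle: True

Work:
Row minimums: [-2, -1] → maximin = -1
Column maximums: [2, 2, -1] → minimax = -1
Saddle point exists! Game value = -1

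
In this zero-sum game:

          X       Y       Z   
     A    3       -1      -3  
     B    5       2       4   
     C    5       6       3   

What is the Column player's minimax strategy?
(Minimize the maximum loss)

Column should play Z, value = 4

Work:
Column player minimizes Row's maximum payoff:
Column X: max payoff to Row = 5
Column Y: max payoff to Row = 6
Column Z: max payoff to Row = 4
Minimum is 4, achieved by column Z.
Minimax strategy: Z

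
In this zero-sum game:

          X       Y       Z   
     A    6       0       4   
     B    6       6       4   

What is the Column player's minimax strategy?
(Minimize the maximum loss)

Column should play Z, value = 4

Work:
Column player minimizes Row's maximum payoff:
Column X: max payoff to Row = 6
Column Y: max payoff to Row = 6
Column Z: max payoff to Row = 4
Minimum is 4, achieved by column Z.
Minimax strategy: Z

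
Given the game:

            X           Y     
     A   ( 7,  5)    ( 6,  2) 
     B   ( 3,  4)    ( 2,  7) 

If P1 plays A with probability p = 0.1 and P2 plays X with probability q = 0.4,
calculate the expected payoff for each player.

E[P1] = 2.8, E[P2] = 5.54

Work:
E[P1] = p·q·π₁(A,X) + p·(1-q)·π₁(A,Y) + (1-p)·q·π₁(B,X) + (1-p)·(1-q)·π₁(B,Y)
= 0.1·0.4·7 + 0.1·0.6·6 + 0.9·0.4·3 + 0.9·0.6·2
= 2.8

E[P2] = 5.54 (similar calculation)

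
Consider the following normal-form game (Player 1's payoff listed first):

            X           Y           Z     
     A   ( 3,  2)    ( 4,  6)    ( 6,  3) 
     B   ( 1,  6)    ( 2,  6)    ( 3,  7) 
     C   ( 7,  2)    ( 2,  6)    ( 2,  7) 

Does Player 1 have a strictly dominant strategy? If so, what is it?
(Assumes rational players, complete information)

No strictly dominant strategy exists for Player 1

Work:
A strategy strictly dominates another if it gives a strictly higher payoff against every opponent action. Compare each pair of P1's strategies column-by-column:
  A vs B: [3 vs 1, 4 vs 2, 6 vs 3] → A strictly dominates B
  A vs C: [3 vs 7, 4 vs 2, 6 vs 2] → A does not strictly dominate C (column X: 3 ≤ 7)
  B vs A: [1 vs 3, 2 vs 4, 3 vs 6] → B does not strictly dominate A (column X: 1 ≤ 3)
  B vs C: [1 vs 7, 2 vs 2, 3 vs 2] → B does not strictly dominate C (column X: 1 ≤ 7)
  C vs A: [7 vs 3, 2 vs 4, 2 vs 6] → C does not strictly dominate A (column Y: 2 ≤ 4)
  C vs B: [7 vs 1, 2 vs 2, 2 vs 3] → C does not strictly dominate B (column Y: 2 ≤ 2)
No single strategy strictly dominates all others → no strictly dominant strategy.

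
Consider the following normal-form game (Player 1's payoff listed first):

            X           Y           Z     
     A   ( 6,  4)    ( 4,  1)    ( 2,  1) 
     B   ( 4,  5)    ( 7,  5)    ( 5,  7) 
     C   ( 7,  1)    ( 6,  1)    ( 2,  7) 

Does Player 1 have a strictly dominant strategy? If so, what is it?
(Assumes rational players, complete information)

No strictly dominant strategy exists for Player 1

Work:
A strategy strictly dominates another if it gives a strictly higher payoff against every opponent action. Compare each pair of P1's strategies column-by-column:
  A vs B: [6 vs 4, 4 vs 7, 2 vs 5] → A does not strictly dominate B (column Y: 4 ≤ 7)
  A vs C: [6 vs 7, 4 vs 6, 2 vs 2] → A does not strictly dominate C (column X: 6 ≤ 7)
  B vs A: [4 vs 6, 7 vs 4, 5 vs 2] → B does not strictly dominate A (column X: 4 ≤ 6)
  B vs C: [4 vs 7, 7 vs 6, 5 vs 2] → B does not strictly dominate C (column X: 4 ≤ 7)
  C vs A: [7 vs 6, 6 vs 4, 2 vs 2] → C does not strictly dominate A (column Z: 2 ≤ 2)
  C vs B: [7 vs 4, 6 vs 7, 2 vs 5] → C does not strictly dominate B (column Y: 6 ≤ 7)
No single strategy strictly dominates all others → no strictly dominant strategy.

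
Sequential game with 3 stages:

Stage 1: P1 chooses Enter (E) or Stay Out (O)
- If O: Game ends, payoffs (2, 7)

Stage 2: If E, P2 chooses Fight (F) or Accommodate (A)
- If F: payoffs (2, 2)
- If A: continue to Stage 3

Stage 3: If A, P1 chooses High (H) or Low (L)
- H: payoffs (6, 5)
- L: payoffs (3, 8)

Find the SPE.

SPE: (E, A, H); Outcome (6, 5)

Work:
Stage 3: P1 chooses H (6 vs 3)
Stage 2: P2: F->2, A->5 (anticipating H). Choose A
Stage 1: P1: O->2, E->6 (anticipating A, H). Choose E
SPE path: E -> A -> H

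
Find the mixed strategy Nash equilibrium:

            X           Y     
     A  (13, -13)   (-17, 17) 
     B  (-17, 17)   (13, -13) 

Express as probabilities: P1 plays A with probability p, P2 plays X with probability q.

p = 0.5, q = 0.5

Work:
Find probabilities that make opponent indifferent:
P2 chooses q to make P1 indifferent between A and B
P1 chooses p to make P2 indifferent between X and Y
Mixed NE: P1 plays (A: 0.5, B: 0.5), P2 plays (X: 0.5, Y: 0.5)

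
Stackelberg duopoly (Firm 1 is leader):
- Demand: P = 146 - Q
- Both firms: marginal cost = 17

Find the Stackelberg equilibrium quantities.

q₁* (leader) = 64.5, q₂* (follower) = 32.25

Work:
Follower's reaction: q₂ = (a - c - q₁)/2
Leader substitutes: π₁ = q₁·(a - q₁ - (a-c-q₁)/2 - c)
FOC: q₁* = (146 - 17)/2 = 64.50
Then: q₂* = (146 - 17 - 64.5)/2 = 32.25
Leader has first-mover advantage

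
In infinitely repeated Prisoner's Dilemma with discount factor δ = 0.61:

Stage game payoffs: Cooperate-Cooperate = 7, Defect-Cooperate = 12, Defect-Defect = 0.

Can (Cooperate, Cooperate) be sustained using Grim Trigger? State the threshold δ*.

δ* = 0.4167; since δ = 0.61 ≥ 0.4167, cooperation can be sustained

Work:
For Grim Trigger:
Cooperate forever: 7/(1-δ)
Defect then punished: 12 + 0·δ/(1-δ)
Need: 7/(1-δ) ≥ 12 + 0·δ/(1-δ)
Solving: δ ≥ (T-R)/(T-P) = (12-7)/(12-0) = 0.4167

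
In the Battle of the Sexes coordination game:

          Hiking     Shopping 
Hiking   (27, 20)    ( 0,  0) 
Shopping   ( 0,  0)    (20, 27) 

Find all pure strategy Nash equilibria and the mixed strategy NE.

Pure NE: (Hiking, Hiking) and (Shopping, Shopping); Mixed NE: p = 0.5745, q = 0.4255

Work:
Check pure NE:
(Hiking, Hiking): (27, 20) - no unilateral deviation beneficial
(Shopping, Shopping): (20, 27) - no unilateral deviation beneficial
Mixed NE: P1 plays Hiking with p = 0.5745, P2 plays Hiking with q = 0.4255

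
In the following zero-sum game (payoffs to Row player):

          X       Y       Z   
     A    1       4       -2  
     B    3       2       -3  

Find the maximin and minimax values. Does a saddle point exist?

Maximin = -2, Minimax = -2, Saddle: True

Work:
Row minimums: [-2, -3] → maximin = -2
Column maximums: [3, 4, -2] → minimax = -2
Saddle point exists! Game value = -2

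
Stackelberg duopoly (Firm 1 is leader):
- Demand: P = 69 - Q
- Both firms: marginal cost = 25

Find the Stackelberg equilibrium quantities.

q₁* (leader) = 22.0, q₂* (follower) = 11.0

Work:
Follower's reaction: q₂ = (a - c - q₁)/2
Leader substitutes: π₁ = q₁·(a - q₁ - (a-c-q₁)/2 - c)
FOC: q₁* = (69 - 25)/2 = 22.00
Then: q₂* = (69 - 25 - 22.0)/2 = 11.00
Leader has first-mover advantage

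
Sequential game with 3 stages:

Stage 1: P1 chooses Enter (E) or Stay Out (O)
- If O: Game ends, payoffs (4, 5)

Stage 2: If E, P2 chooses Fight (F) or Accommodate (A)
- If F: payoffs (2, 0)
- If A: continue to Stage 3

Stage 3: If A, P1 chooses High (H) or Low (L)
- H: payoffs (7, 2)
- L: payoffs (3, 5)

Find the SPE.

SPE: (E, A, H); Outcome (7, 2)

Work:
Stage 3: P1 chooses H (7 vs 3)
Stage 2: P2: F->0, A->2 (anticipating H). Choose A
Stage 1: P1: O->4, E->7 (anticipating A, H). Choose E
SPE path: E -> A -> H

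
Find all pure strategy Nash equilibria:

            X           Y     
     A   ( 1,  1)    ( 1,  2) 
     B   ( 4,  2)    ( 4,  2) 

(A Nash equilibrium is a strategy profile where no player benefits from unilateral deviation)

Nash equilibrium: (B, X), (B, Y)

Work:
Best responses:
  P1 vs X: payoffs [1, 4] → best response B (payoff 4)
  P1 vs Y: payoffs [1, 4] → best response B (payoff 4)
  P2 vs A: payoffs [1, 2] → best response Y (payoff 2)
  P2 vs B: payoffs [2, 2] → best response X/Y (payoff 2)
Mutual best responses: (B,X), (B,Y) → Nash equilibria.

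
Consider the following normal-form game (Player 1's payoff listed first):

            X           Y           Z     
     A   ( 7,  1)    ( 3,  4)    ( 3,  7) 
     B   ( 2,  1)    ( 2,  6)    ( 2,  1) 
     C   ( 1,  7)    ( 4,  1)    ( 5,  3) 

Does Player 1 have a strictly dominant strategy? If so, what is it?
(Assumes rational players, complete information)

No strictly dominant strategy exists for Player 1

Work:
A strategy strictly dominates another if it gives a strictly higher payoff against every opponent action. Compare each pair of P1's strategies column-by-column:
  A vs B: [7 vs 2, 3 vs 2, 3 vs 2] → A strictly dominates B
  A vs C: [7 vs 1, 3 vs 4, 3 vs 5] → A does not strictly dominate C (column Y: 3 ≤ 4)
  B vs A: [2 vs 7, 2 vs 3, 2 vs 3] → B does not strictly dominate A (column X: 2 ≤ 7)
  B vs C: [2 vs 1, 2 vs 4, 2 vs 5] → B does not strictly dominate C (column Y: 2 ≤ 4)
  C vs A: [1 vs 7, 4 vs 3, 5 vs 3] → C does not strictly dominate A (column X: 1 ≤ 7)
  C vs B: [1 vs 2, 4 vs 2, 5 vs 2] → C does not strictly dominate B (column X: 1 ≤ 2)
No single strategy strictly dominates all others → no strictly dominant strategy.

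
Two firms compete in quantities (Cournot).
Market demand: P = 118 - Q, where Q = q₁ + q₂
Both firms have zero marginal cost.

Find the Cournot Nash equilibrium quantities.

q₁* = q₂* = 39.33; P* = 39.33

Work:
Profit: π_i = P·q_i = (a - q_i - q_j)·q_i
FOC: ∂π_i/∂q_i = a - 2q_i - q_j = 0
Reaction function: q_i = (118 - q_j)/2
Symmetry: q* = 118/3 = 39.33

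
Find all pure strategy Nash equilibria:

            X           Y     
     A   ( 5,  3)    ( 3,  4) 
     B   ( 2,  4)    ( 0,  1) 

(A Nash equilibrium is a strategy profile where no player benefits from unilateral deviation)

Nash equilibrium: (A, Y)

Work:
Best responses:
  P1 vs X: payoffs [5, 2] → best response A (payoff 5)
  P1 vs Y: payoffs [3, 0] → best response A (payoff 3)
  P2 vs A: payoffs [3, 4] → best response Y (payoff 4)
  P2 vs B: payoffs [4, 1] → best response X (payoff 4)
Mutual best responses: (A,Y) → Nash equilibria.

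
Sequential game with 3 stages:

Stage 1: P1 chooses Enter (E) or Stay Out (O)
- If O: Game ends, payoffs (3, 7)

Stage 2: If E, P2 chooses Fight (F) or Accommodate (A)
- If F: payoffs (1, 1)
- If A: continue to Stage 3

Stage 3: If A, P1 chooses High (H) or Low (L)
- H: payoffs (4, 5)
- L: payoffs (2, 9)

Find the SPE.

SPE: (E, A, H); Outcome (4, 5)

Work:
Stage 3: P1 chooses H (4 vs 2)
Stage 2: P2: F->1, A->5 (anticipating H). Choose A
Stage 1: P1: O->3, E->4 (anticipating A, H). Choose E
SPE path: E -> A -> H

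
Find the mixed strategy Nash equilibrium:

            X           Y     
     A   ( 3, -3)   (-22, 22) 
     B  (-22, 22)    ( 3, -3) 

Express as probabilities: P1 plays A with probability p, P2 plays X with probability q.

p = 0.5, q = 0.5

Work:
Find probabilities that make opponent indifferent:
P2 chooses q to make P1 indifferent between A and B
P1 chooses p to make P2 indifferent between X and Y
Mixed NE: P1 plays (A: 0.5, B: 0.5), P2 plays (X: 0.5, Y: 0.5)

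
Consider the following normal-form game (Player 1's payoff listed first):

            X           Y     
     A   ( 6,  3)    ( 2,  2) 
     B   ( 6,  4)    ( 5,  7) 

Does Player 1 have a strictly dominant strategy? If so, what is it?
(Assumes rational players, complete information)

No strictly dominant strategy exists for Player 1

Work:
A strategy strictly dominates another if it gives a strictly higher payoff against every opponent action. Compare each pair of P1's strategies column-by-column:
  A vs B: [6 vs 6, 2 vs 5] → A does not strictly dominate B (column X: 6 ≤ 6)
  B vs A: [6 vs 6, 5 vs 2] → B does not strictly dominate A (column X: 6 ≤ 6)
No single strategy strictly dominates all others → no strictly dominant strategy.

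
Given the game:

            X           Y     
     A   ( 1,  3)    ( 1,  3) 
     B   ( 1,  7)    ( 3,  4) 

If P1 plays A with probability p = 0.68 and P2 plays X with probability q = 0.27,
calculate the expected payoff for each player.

E[P1] = 1.4672, E[P2] = 3.5792

Work:
E[P1] = p·q·π₁(A,X) + p·(1-q)·π₁(A,Y) + (1-p)·q·π₁(B,X) + (1-p)·(1-q)·π₁(B,Y)
= 0.68·0.27·1 + 0.68·0.73·1 + 0.32·0.27·1 + 0.32·0.73·3
= 1.4672

E[P2] = 3.5792 (similar calculation)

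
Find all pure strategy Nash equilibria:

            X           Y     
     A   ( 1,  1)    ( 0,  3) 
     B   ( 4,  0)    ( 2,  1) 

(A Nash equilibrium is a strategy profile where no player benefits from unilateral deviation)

Nash equilibrium: (B, Y)

Work:
Best responses:
  P1 vs X: payoffs [1, 4] → best response B (payoff 4)
  P1 vs Y: payoffs [0, 2] → best response B (payoff 2)
  P2 vs A: payoffs [1, 3] → best response Y (payoff 3)
  P2 vs B: payoffs [0, 1] → best response Y (payoff 1)
Mutual best responses: (B,Y) → Nash equilibria.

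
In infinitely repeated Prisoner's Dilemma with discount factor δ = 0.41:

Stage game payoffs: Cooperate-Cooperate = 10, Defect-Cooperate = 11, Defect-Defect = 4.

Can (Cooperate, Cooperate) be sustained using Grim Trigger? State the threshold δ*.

δ* = 0.1429; since δ = 0.41 ≥ 0.1429, cooperation can be sustained

Work:
For Grim Trigger:
Cooperate forever: 10/(1-δ)
Defect then punished: 11 + 4·δ/(1-δ)
Need: 10/(1-δ) ≥ 11 + 4·δ/(1-δ)
Solving: δ ≥ (T-R)/(T-P) = (11-10)/(11-4) = 0.1429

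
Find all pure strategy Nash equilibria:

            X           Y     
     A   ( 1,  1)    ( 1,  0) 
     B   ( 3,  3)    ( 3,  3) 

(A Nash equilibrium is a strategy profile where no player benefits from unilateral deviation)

Nash equilibrium: (B, X), (B, Y)

Work:
Best responses:
  P1 vs X: payoffs [1, 3] → best response B (payoff 3)
  P1 vs Y: payoffs [1, 3] → best response B (payoff 3)
  P2 vs A: payoffs [1, 0] → best response X (payoff 1)
  P2 vs B: payoffs [3, 3] → best response X/Y (payoff 3)
Mutual best responses: (B,X), (B,Y) → Nash equilibria.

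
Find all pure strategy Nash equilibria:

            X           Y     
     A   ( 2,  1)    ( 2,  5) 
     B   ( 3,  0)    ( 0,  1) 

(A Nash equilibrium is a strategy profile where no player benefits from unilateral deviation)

Nash equilibrium: (A, Y)

Work:
Best responses:
  P1 vs X: payoffs [2, 3] → best response B (payoff 3)
  P1 vs Y: payoffs [2, 0] → best response A (payoff 2)
  P2 vs A: payoffs [1, 5] → best response Y (payoff 5)
  P2 vs B: payoffs [0, 1] → best response Y (payoff 1)
Mutual best responses: (A,Y) → Nash equilibria.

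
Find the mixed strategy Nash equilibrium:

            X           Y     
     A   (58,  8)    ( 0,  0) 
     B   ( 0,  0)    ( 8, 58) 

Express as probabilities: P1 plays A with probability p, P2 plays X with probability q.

p = 0.8788, q = 0.1212

Work:
Find probabilities that make opponent indifferent:
P2 chooses q to make P1 indifferent between A and B
P1 chooses p to make P2 indifferent between X and Y
Mixed NE: P1 plays (A: 0.8788, B: 0.1212), P2 plays (X: 0.1212, Y: 0.8788)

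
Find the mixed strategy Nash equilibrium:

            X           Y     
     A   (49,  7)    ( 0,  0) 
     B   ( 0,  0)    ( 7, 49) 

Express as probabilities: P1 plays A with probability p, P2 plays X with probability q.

p = 0.875, q = 0.125

Work:
Find probabilities that make opponent indifferent:
P2 chooses q to make P1 indifferent between A and B
P1 chooses p to make P2 indifferent between X and Y
Mixed NE: P1 plays (A: 0.875, B: 0.125), P2 plays (X: 0.125, Y: 0.875)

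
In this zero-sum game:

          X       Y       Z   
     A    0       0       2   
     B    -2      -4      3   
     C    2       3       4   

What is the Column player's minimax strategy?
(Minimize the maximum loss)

Column should play X, value = 2

Work:
Column player minimizes Row's maximum payoff:
Column X: max payoff to Row = 2
Column Y: max payoff to Row = 3
Column Z: max payoff to Row = 4
Minimum is 2, achieved by column X.
Minimax strategy: X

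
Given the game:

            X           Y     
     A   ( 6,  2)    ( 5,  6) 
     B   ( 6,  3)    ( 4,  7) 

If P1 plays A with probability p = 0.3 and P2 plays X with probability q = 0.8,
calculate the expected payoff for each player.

E[P1] = 5.66, E[P2] = 3.5

Work:
E[P1] = p·q·π₁(A,X) + p·(1-q)·π₁(A,Y) + (1-p)·q·π₁(B,X) + (1-p)·(1-q)·π₁(B,Y)
= 0.3·0.8·6 + 0.3·0.2·5 + 0.7·0.8·6 + 0.7·0.2·4
= 5.66

E[P2] = 3.5 (similar calculation)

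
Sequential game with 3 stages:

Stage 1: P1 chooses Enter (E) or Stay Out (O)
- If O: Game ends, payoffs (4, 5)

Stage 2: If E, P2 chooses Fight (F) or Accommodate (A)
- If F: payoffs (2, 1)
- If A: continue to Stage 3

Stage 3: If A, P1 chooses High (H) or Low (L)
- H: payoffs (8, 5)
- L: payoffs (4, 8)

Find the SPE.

SPE: (E, A, H); Outcome (8, 5)

Work:
Stage 3: P1 chooses H (8 vs 4)
Stage 2: P2: F->1, A->5 (anticipating H). Choose A
Stage 1: P1: O->4, E->8 (anticipating A, H). Choose E
SPE path: E -> A -> H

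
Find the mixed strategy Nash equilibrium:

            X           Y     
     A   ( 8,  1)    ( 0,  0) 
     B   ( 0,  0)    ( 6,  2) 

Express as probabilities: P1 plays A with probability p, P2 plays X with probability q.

p = 0.6667, q = 0.4286

Work:
Find probabilities that make opponent indifferent:
P2 chooses q to make P1 indifferent between A and B
P1 chooses p to make P2 indifferent between X and Y
Mixed NE: P1 plays (A: 0.6667, B: 0.3333), P2 plays (X: 0.4286, Y: 0.5714)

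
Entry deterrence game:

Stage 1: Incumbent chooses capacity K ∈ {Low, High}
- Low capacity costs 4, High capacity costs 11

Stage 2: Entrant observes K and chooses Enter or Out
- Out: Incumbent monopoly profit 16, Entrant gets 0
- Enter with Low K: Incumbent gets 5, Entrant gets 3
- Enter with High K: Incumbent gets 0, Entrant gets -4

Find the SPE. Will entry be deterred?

SPE: (High, Enter|Low, Out|High); Entry deterred. Incumbent net profit = 5

Work:
After Low K: Entrant enters (3 > 0)
After High K: Entrant stays out (-4 < 0)
Incumbent: Low → 5−4=1, High → 16−11=5
Incumbent chooses High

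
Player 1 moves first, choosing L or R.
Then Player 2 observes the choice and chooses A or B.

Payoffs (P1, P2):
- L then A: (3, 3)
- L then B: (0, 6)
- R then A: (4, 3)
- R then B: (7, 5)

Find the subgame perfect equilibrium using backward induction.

P1 plays R, P2 plays B after L and B after R; Payoff (7, 5)

Work:
Backward induction:
After L: P2 chooses B → P1 gets 0
After R: P2 chooses B → P1 gets 7
P1 chooses R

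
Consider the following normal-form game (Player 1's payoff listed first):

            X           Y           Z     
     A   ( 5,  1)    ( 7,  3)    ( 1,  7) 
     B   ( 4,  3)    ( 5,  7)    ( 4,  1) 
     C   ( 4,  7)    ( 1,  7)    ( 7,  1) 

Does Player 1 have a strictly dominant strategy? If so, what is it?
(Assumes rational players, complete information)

No strictly dominant strategy exists for Player 1

Work:
A strategy strictly dominates another if it gives a strictly higher payoff against every opponent action. Compare each pair of P1's strategies column-by-column:
  A vs B: [5 vs 4, 7 vs 5, 1 vs 4] → A does not strictly dominate B (column Z: 1 ≤ 4)
  A vs C: [5 vs 4, 7 vs 1, 1 vs 7] → A does not strictly dominate C (column Z: 1 ≤ 7)
  B vs A: [4 vs 5, 5 vs 7, 4 vs 1] → B does not strictly dominate A (column X: 4 ≤ 5)
  B vs C: [4 vs 4, 5 vs 1, 4 vs 7] → B does not strictly dominate C (column X: 4 ≤ 4)
  C vs A: [4 vs 5, 1 vs 7, 7 vs 1] → C does not strictly dominate A (column X: 4 ≤ 5)
  C vs B: [4 vs 4, 1 vs 5, 7 vs 4] → C does not strictly dominate B (column X: 4 ≤ 4)
No single strategy strictly dominates all others → no strictly dominant strategy.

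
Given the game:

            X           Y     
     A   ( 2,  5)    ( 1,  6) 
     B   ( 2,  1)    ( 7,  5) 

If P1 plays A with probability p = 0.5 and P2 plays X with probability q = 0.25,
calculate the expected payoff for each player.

E[P1] = 3.5, E[P2] = 4.875

Work:
E[P1] = p·q·π₁(A,X) + p·(1-q)·π₁(A,Y) + (1-p)·q·π₁(B,X) + (1-p)·(1-q)·π₁(B,Y)
= 0.5·0.25·2 + 0.5·0.75·1 + 0.5·0.25·2 + 0.5·0.75·7
= 3.5

E[P2] = 4.875 (similar calculation)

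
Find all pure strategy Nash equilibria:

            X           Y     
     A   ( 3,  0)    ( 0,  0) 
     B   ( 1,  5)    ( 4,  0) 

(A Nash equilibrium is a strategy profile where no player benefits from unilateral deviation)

Nash equilibrium: (A, X)

Work:
Best responses:
  P1 vs X: payoffs [3, 1] → best response A (payoff 3)
  P1 vs Y: payoffs [0, 4] → best response B (payoff 4)
  P2 vs A: payoffs [0, 0] → best response X/Y (payoff 0)
  P2 vs B: payoffs [5, 0] → best response X (payoff 5)
Mutual best responses: (A,X) → Nash equilibria.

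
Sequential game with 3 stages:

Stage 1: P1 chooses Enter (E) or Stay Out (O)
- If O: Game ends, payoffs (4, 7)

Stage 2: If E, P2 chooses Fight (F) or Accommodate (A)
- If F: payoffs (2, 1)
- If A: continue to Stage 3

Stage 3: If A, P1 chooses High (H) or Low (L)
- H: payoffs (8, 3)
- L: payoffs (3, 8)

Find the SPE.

SPE: (E, A, H); Outcome (8, 3)

Work:
Stage 3: P1 chooses H (8 vs 3)
Stage 2: P2: F->1, A->3 (anticipating H). Choose A
Stage 1: P1: O->4, E->8 (anticipating A, H). Choose E
SPE path: E -> A -> H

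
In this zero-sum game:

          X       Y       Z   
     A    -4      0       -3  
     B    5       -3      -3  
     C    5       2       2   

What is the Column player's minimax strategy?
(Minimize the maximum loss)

Column should play Y or Z (all achieve the minimum), value = 2

Work:
Column player minimizes Row's maximum payoff:
Column X: max payoff to Row = 5
Column Y: max payoff to Row = 2
Column Z: max payoff to Row = 2
Minimum is 2, achieved by columns Y, Z (tied).
Each of Y or Z is a minimax strategy.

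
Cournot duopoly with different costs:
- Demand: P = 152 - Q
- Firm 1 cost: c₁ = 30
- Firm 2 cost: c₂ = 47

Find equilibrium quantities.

q₁* = 46.33, q₂* = 29.33

Work:
Reaction: q₁ = (152 - 30 - q₂)/2
Reaction: q₂ = (152 - 47 - q₁)/2
Solve simultaneously:
q₁* = (152 - 2×30 + 47)/3 = 46.33
q₂* = (152 - 2×47 + 30)/3 = 29.33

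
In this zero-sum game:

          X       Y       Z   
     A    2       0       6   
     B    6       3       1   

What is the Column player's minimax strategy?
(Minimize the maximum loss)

Column should play Y, value = 3

Work:
Column player minimizes Row's maximum payoff:
Column X: max payoff to Row = 6
Column Y: max payoff to Row = 3
Column Z: max payoff to Row = 6
Minimum is 3, achieved by column Y.
Minimax strategy: Y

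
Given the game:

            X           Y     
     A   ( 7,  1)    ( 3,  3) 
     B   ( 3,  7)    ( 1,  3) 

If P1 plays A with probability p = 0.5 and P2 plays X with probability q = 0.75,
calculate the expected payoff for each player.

E[P1] = 4.25, E[P2] = 3.75

Work:
E[P1] = p·q·π₁(A,X) + p·(1-q)·π₁(A,Y) + (1-p)·q·π₁(B,X) + (1-p)·(1-q)·π₁(B,Y)
= 0.5·0.75·7 + 0.5·0.25·3 + 0.5·0.75·3 + 0.5·0.25·1
= 4.25

E[P2] = 3.75 (similar calculation)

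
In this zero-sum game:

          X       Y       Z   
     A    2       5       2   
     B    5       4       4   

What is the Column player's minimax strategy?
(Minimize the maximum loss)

Column should play Z, value = 4

Work:
Column player minimizes Row's maximum payoff:
Column X: max payoff to Row = 5
Column Y: max payoff to Row = 5
Column Z: max payoff to Row = 4
Minimum is 4, achieved by column Z.
Minimax strategy: Z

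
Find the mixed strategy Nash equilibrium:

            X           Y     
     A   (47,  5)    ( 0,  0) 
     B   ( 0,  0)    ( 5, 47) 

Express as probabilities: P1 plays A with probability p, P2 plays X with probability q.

p = 0.9038, q = 0.0962

Work:
Find probabilities that make opponent indifferent:
P2 chooses q to make P1 indifferent between A and B
P1 chooses p to make P2 indifferent between X and Y
Mixed NE: P1 plays (A: 0.9038, B: 0.0962), P2 plays (X: 0.0962, Y: 0.9038)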